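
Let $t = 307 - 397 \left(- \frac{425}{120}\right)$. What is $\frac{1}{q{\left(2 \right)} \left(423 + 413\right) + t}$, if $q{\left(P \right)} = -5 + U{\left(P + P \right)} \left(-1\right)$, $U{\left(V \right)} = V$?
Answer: $- \frac{24}{139463} \approx -0.00017209$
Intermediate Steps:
$q{\left(P \right)} = -5 - 2 P$ ($q{\left(P \right)} = -5 + \left(P + P\right) \left(-1\right) = -5 + 2 P \left(-1\right) = -5 - 2 P$)
$t = \frac{41113}{24}$ ($t = 307 - 397 \left(\left(-425\right) \frac{1}{120}\right) = 307 - - \frac{33745}{24} = 307 + \frac{33745}{24} = \frac{41113}{24} \approx 1713.0$)
$\frac{1}{q{\left(2 \right)} \left(423 + 413\right) + t} = \frac{1}{\left(-5 - 4\right) \left(423 + 413\right) + \frac{41113}{24}} = \frac{1}{\left(-5 - 4\right) 836 + \frac{41113}{24}} = \frac{1}{\left(-9\right) 836 + \frac{41113}{24}} = \frac{1}{-7524 + \frac{41113}{24}} = \frac{1}{- \frac{139463}{24}} = - \frac{24}{139463}$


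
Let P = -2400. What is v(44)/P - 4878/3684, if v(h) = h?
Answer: -247277/184200 ≈ -1.3424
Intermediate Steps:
v(44)/P - 4878/3684 = 44/(-2400) - 4878/3684 = 44*(-1/2400) - 4878*1/3684 = -11/600 - 813/614 = -247277/184200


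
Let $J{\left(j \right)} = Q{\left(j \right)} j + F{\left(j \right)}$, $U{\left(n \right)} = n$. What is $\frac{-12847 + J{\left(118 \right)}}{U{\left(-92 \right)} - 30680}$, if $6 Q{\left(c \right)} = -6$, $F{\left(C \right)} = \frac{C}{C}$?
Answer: $\frac{463}{1099} \approx 0.42129$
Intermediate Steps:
$F{\left(C \right)} = 1$
$Q{\left(c \right)} = -1$ ($Q{\left(c \right)} = \frac{1}{6} \left(-6\right) = -1$)
$J{\left(j \right)} = 1 - j$ ($J{\left(j \right)} = - j + 1 = 1 - j$)
$\frac{-12847 + J{\left(118 \right)}}{U{\left(-92 \right)} - 30680} = \frac{-12847 + \left(1 - 118\right)}{-92 - 30680} = \frac{-12847 + \left(1 - 118\right)}{-30772} = \left(-12847 - 117\right) \left(- \frac{1}{30772}\right) = \left(-12964\right) \left(- \frac{1}{30772}\right) = \frac{463}{1099}$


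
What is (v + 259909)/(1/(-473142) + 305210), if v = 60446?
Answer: 21653343630/20629667117 ≈ 1.0496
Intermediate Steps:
(v + 259909)/(1/(-473142) + 305210) = (60446 + 259909)/(1/(-473142) + 305210) = 320355/(-1/473142 + 305210) = 320355/(144407669819/473142) = 320355*(473142/144407669819) = 21653343630/20629667117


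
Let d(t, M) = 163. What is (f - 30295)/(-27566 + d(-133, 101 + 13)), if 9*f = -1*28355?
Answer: 301010/246627 ≈ 1.2205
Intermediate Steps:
f = -28355/9 (f = (-1*28355)/9 = (⅑)*(-28355) = -28355/9 ≈ -3150.6)
(f - 30295)/(-27566 + d(-133, 101 + 13)) = (-28355/9 - 30295)/(-27566 + 163) = -301010/9/(-27403) = -301010/9*(-1/27403) = 301010/246627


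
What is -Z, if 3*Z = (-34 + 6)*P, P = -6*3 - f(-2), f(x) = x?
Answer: -448/3 ≈ -149.33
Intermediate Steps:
P = -16 (P = -6*3 - 1*(-2) = -18 + 2 = -16)
Z = 448/3 (Z = ((-34 + 6)*(-16))/3 = (-28*(-16))/3 = (⅓)*448 = 448/3 ≈ 149.33)
-Z = -1*448/3 = -448/3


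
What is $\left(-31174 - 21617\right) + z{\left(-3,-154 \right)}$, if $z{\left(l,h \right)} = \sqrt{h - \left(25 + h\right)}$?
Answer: $-52791 + 5 i \approx -52791.0 + 5.0 i$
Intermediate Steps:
$z{\left(l,h \right)} = 5 i$ ($z{\left(l,h \right)} = \sqrt{-25} = 5 i$)
$\left(-31174 - 21617\right) + z{\left(-3,-154 \right)} = \left(-31174 - 21617\right) + 5 i = -52791 + 5 i$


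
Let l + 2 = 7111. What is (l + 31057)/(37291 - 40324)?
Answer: -12722/1011 ≈ -12.584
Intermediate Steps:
l = 7109 (l = -2 + 7111 = 7109)
(l + 31057)/(37291 - 40324) = (7109 + 31057)/(37291 - 40324) = 38166/(-3033) = 38166*(-1/3033) = -12722/1011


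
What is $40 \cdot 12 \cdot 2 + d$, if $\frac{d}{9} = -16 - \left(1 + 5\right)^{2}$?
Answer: $492$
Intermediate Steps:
$d = -468$ ($d = 9 \left(-16 - \left(1 + 5\right)^{2}\right) = 9 \left(-16 - 6^{2}\right) = 9 \left(-16 - 36\right) = 9 \left(-52\right) = -468$)
$40 \cdot 12 \cdot 2 + d = 40 \cdot 12 \cdot 2 - 468 = 40 \cdot 24 - 468 = 960 - 468 = 492$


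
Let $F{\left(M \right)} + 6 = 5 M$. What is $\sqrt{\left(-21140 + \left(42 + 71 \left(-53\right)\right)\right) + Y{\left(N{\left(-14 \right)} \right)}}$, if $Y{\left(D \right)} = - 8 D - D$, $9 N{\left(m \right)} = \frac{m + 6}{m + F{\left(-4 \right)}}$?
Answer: $\frac{i \sqrt{621530}}{5} \approx 157.67 i$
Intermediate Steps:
$F{\left(M \right)} = -6 + 5 M$
$N{\left(m \right)} = \frac{6 + m}{9 \left(-26 + m\right)}$ ($N{\left(m \right)} = \frac{\left(m + 6\right) \frac{1}{m + \left(-6 + 5 \left(-4\right)\right)}}{9} = \frac{\left(6 + m\right) \frac{1}{m - 26}}{9} = \frac{\left(6 + m\right) \frac{1}{-26 + m}}{9} = \frac{\frac{1}{-26 + m} \left(6 + m\right)}{9} = \frac{6 + m}{9 \left(-26 + m\right)}$)
$Y{\left(D \right)} = - 9 D$
$\sqrt{\left(-21140 + \left(42 + 71 \left(-53\right)\right)\right) + Y{\left(N{\left(-14 \right)} \right)}} = \sqrt{\left(-21140 + \left(42 + 71 \left(-53\right)\right)\right) - 9 \frac{6 - 14}{9 \left(-26 - 14\right)}} = \sqrt{\left(-21140 + \left(42 - 3763\right)\right) - 9 \cdot \frac{1}{9} \frac{1}{-40} \left(-8\right)} = \sqrt{\left(-21140 - 3721\right) - 9 \cdot \frac{1}{9} \left(- \frac{1}{40}\right) \left(-8\right)} = \sqrt{-24861 - \frac{1}{5}} = \sqrt{- \frac{124306}{5}} = \frac{i \sqrt{621530}}{5}$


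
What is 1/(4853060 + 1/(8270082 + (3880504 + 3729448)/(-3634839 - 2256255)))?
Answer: 24359911419878/118220111715356072227 ≈ 2.0606e-7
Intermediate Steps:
1/(4853060 + 1/(8270082 + (3880504 + 3729448)/(-3634839 - 2256255))) = 1/(4853060 + 1/(8270082 + 7609952/(-5891094))) = 1/(4853060 + 1/(8270082 + 7609952*(-1/5891094))) = 1/(4853060 + 1/(8270082 - 3804976/2945547)) = 1/(4853060 + 1/(24359911419878/2945547)) = 1/(4853060 + 2945547/24359911419878) = 1/(118220111715356072227/24359911419878) = 24359911419878/118220111715356072227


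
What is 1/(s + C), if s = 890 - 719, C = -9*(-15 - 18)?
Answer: 1/468 ≈ 0.0021368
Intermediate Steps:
C = 297 (C = -9*(-33) = 297)
s = 171
1/(s + C) = 1/(171 + 297) = 1/468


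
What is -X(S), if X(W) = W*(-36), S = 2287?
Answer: 82332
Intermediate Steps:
X(W) = -36*W
-X(S) = -(-36)*2287 = -1*(-82332) = 82332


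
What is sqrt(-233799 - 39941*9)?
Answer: 2*I*sqrt(148317) ≈ 770.24*I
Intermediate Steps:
sqrt(-233799 - 39941*9) = sqrt(-233799 - 359469) = sqrt(-593268) = 2*I*sqrt(148317)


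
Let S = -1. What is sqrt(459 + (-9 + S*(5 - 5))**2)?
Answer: 6*sqrt(15) ≈ 23.238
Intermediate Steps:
sqrt(459 + (-9 + S*(5 - 5))**2) = sqrt(459 + (-9 - (5 - 5))**2) = sqrt(459 + (-9 - 1*0)**2) = sqrt(459 + (-9 + 0)**2) = sqrt(459 + (-9)**2) = sqrt(459 + 81) = sqrt(540) = 6*sqrt(15)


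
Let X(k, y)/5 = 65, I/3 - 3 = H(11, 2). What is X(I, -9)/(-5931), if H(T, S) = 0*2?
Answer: -325/5931 ≈ -0.054797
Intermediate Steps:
H(T, S) = 0
I = 9 (I = 9 + 3*0 = 9 + 0 = 9)
X(k, y) = 325 (X(k, y) = 5*65 = 325)
X(I, -9)/(-5931) = 325/(-5931) = 325*(-1/5931) = -325/5931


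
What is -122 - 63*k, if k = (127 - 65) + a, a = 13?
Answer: -4847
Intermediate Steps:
k = 75 (k = (127 - 65) + 13 = 62 + 13 = 75)
-122 - 63*k = -122 - 63*75 = -122 - 4725 = -4847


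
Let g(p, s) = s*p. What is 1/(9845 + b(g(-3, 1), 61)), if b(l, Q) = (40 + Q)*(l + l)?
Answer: 1/9239 ≈ 0.00010824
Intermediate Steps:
g(p, s) = p*s
b(l, Q) = 2*l*(40 + Q) (b(l, Q) = (40 + Q)*(2*l) = 2*l*(40 + Q))
1/(9845 + b(g(-3, 1), 61)) = 1/(9845 + 2*(-3*1)*(40 + 61)) = 1/(9845 + 2*(-3)*101) = 1/(9845 - 606) = 1/9239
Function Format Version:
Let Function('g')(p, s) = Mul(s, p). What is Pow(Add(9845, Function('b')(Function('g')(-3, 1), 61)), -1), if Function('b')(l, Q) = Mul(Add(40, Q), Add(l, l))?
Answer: Rational(1, 9239) ≈ 0.00010824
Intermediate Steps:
Function('g')(p, s) = Mul(p, s)
Function('b')(l, Q) = Mul(2, l, Add(40, Q)) (Function('b')(l, Q) = Mul(Add(40, Q), Mul(2, l)) = Mul(2, l, Add(40, Q)))
Pow(Add(9845, Function('b')(Function('g')(-3, 1), 61)), -1) = Pow(Add(9845, Mul(2, Mul(-3, 1), Add(40, 61))), -1) = Pow(Add(9845, Mul(2, -3, 101)), -1) = Pow(Add(9845, -606), -1) = Pow(9239, -1) = Rational(1, 9239)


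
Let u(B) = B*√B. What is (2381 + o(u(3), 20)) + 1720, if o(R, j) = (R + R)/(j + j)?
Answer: 4101 + 3*√3/20 ≈ 4101.3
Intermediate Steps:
u(B) = B^(3/2)
o(R, j) = R/j (o(R, j) = (2*R)/((2*j)) = (2*R)*(1/(2*j)) = R/j)
(2381 + o(u(3), 20)) + 1720 = (2381 + 3^(3/2)/20) + 1720 = (2381 + (3*√3)*(1/20)) + 1720 = (2381 + 3*√3/20) + 1720 = 4101 + 3*√3/20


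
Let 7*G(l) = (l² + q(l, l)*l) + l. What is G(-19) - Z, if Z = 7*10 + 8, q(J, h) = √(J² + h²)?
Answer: -204/7 - 361*√2/7 ≈ -102.08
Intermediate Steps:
Z = 78 (Z = 70 + 8 = 78)
G(l) = l/7 + l²/7 + l*√2*√(l²)/7 (G(l) = ((l² + √(l² + l²)*l) + l)/7 = ((l² + √(2*l²)*l) + l)/7 = ((l² + (√2*√(l²))*l) + l)/7 = ((l² + l*√2*√(l²)) + l)/7 = (l + l² + l*√2*√(l²))/7 = l/7 + l²/7 + l*√2*√(l²)/7)
G(-19) - Z = (⅐)*(-19)*(1 - 19 + √2*√((-19)²)) - 1*78 = (⅐)*(-19)*(1 - 19 + √2*√361) - 78 = (⅐)*(-19)*(1 - 19 + √2*19) - 78 = (⅐)*(-19)*(1 - 19 + 19*√2) - 78 = (⅐)*(-19)*(-18 + 19*√2) - 78 = (342/7 - 361*√2/7) - 78 = -204/7 - 361*√2/7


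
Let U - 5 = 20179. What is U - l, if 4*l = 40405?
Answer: 40331/4 ≈ 10083.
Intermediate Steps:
U = 20184 (U = 5 + 20179 = 20184)
l = 40405/4 (l = (¼)*40405 = 40405/4 ≈ 10101.)
U - l = 20184 - 1*40405/4 = 20184 - 40405/4 = 40331/4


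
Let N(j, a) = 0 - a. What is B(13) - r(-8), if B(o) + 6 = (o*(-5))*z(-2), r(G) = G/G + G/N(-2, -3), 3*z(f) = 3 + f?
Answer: -26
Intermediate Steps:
N(j, a) = -a
z(f) = 1 + f/3 (z(f) = (3 + f)/3 = 1 + f/3)
r(G) = 1 + G/3 (r(G) = G/G + G/((-1*(-3))) = 1 + G/3)
B(o) = -6 - 5*o/3 (B(o) = -6 + (o*(-5))*(1 + (1/3)*(-2)) = -6 + (-5*o)*(1 - 2/3) = -6 - 5*o*(1/3) = -6 - 5*o/3)
B(13) - r(-8) = (-6 - 5/3*13) - (1 + (1/3)*(-8)) = (-6 - 65/3) - (1 - 8/3) = -83/3 - 1*(-5/3) = -83/3 + 5/3 = -26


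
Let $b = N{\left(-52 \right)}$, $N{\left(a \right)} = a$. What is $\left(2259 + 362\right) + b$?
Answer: $2569$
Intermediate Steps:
$b = -52$
$\left(2259 + 362\right) + b = \left(2259 + 362\right) - 52 = 2621 - 52 = 2569$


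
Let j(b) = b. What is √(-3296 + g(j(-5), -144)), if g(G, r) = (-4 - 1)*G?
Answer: I*√3271 ≈ 57.193*I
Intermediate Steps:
g(G, r) = -5*G
√(-3296 + g(j(-5), -144)) = √(-3296 - 5*(-5)) = √(-3296 + 25) = √(-3271) = I*√3271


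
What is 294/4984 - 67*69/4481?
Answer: -1551687/1595236 ≈ -0.97270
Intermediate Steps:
294/4984 - 67*69/4481 = 294*(1/4984) - 4623*1/4481 = 21/356 - 4623/4481 = -1551687/1595236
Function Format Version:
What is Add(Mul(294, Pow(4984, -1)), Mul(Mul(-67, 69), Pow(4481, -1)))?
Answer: Rational(-1551687, 1595236) ≈ -0.97270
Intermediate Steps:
Add(Mul(294, Pow(4984, -1)), Mul(Mul(-67, 69), Pow(4481, -1))) = Add(Mul(294, Rational(1, 4984)), Mul(-4623, Rational(1, 4481))) = Add(Rational(21, 356), Rational(-4623, 4481)) = Rational(-1551687, 1595236)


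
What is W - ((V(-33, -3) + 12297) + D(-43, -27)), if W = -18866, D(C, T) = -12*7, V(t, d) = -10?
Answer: -31069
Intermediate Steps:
D(C, T) = -84
W - ((V(-33, -3) + 12297) + D(-43, -27)) = -18866 - ((-10 + 12297) - 84) = -18866 - (12287 - 84) = -18866 - 1*12203 = -18866 - 12203 = -31069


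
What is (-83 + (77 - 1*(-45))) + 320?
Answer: 359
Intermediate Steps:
(-83 + (77 - 1*(-45))) + 320 = (-83 + (77 + 45)) + 320 = (-83 + 122) + 320 = 39 + 320 = 359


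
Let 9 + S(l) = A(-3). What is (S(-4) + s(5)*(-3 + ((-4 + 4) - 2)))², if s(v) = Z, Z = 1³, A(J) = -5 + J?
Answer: 484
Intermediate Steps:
S(l) = -17 (S(l) = -9 + (-5 - 3) = -9 - 8 = -17)
Z = 1
s(v) = 1
(S(-4) + s(5)*(-3 + ((-4 + 4) - 2)))² = (-17 + 1*(-3 + ((-4 + 4) - 2)))² = (-17 + 1*(-3 + (0 - 2)))² = (-17 + 1*(-3 - 2))² = (-17 + 1*(-5))² = (-17 - 5)² = (-22)² = 484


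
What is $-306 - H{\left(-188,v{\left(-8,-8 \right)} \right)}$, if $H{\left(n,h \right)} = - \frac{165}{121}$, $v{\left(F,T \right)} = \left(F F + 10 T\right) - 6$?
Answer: $- \frac{3351}{11} \approx -304.64$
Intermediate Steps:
$v{\left(F,T \right)} = -6 + F^{2} + 10 T$ ($v{\left(F,T \right)} = \left(F^{2} + 10 T\right) - 6 = -6 + F^{2} + 10 T$)
$H{\left(n,h \right)} = - \frac{15}{11}$ ($H{\left(n,h \right)} = \left(-165\right) \frac{1}{121} = - \frac{15}{11}$)
$-306 - H{\left(-188,v{\left(-8,-8 \right)} \right)} = -306 - - \frac{15}{11} = -306 + \frac{15}{11} = - \frac{3351}{11}$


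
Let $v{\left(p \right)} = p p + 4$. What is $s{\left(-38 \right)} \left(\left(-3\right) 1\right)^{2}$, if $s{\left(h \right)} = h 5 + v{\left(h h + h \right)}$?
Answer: $17789850$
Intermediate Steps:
$v{\left(p \right)} = 4 + p^{2}$ ($v{\left(p \right)} = p^{2} + 4 = 4 + p^{2}$)
$s{\left(h \right)} = 4 + \left(h + h^{2}\right)^{2} + 5 h$ ($s{\left(h \right)} = h 5 + \left(4 + \left(h h + h\right)^{2}\right) = 5 h + \left(4 + \left(h^{2} + h\right)^{2}\right) = 5 h + \left(4 + \left(h + h^{2}\right)^{2}\right) = 4 + \left(h + h^{2}\right)^{2} + 5 h$)
$s{\left(-38 \right)} \left(\left(-3\right) 1\right)^{2} = \left(4 + 5 \left(-38\right) + \left(-38\right)^{2} \left(1 - 38\right)^{2}\right) \left(\left(-3\right) 1\right)^{2} = \left(4 - 190 + 1444 \left(-37\right)^{2}\right) \left(-3\right)^{2} = \left(4 - 190 + 1444 \cdot 1369\right) 9 = \left(4 - 190 + 1976836\right) 9 = 1976650 \cdot 9 = 17789850$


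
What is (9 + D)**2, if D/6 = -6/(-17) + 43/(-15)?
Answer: 267289/7225 ≈ 36.995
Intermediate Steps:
D = -1282/85 (D = 6*(-6/(-17) + 43/(-15)) = 6*(-6*(-1/17) + 43*(-1/15)) = 6*(6/17 - 43/15) = 6*(-641/255) = -1282/85 ≈ -15.082)
(9 + D)**2 = (9 - 1282/85)**2 = (-517/85)**2 = 267289/7225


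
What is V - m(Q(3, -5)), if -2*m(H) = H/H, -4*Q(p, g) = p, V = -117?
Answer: -233/2 ≈ -116.50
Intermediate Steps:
Q(p, g) = -p/4
m(H) = -½ (m(H) = -H/(2*H) = -½*1 = -½)
V - m(Q(3, -5)) = -117 - 1*(-½) = -117 + ½ = -233/2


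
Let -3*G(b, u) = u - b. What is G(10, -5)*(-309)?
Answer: -1545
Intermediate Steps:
G(b, u) = -u/3 + b/3 (G(b, u) = -(u - b)/3 = -u/3 + b/3)
G(10, -5)*(-309) = (-⅓*(-5) + (⅓)*10)*(-309) = (5/3 + 10/3)*(-309) = 5*(-309) = -1545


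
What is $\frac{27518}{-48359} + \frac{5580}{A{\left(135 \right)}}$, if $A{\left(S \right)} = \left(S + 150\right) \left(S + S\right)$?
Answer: $- \frac{20529632}{41346945} \approx -0.49652$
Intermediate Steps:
$A{\left(S \right)} = 2 S \left(150 + S\right)$ ($A{\left(S \right)} = \left(150 + S\right) 2 S = 2 S \left(150 + S\right)$)
$\frac{27518}{-48359} + \frac{5580}{A{\left(135 \right)}} = \frac{27518}{-48359} + \frac{5580}{2 \cdot 135 \left(150 + 135\right)} = 27518 \left(- \frac{1}{48359}\right) + \frac{5580}{2 \cdot 135 \cdot 285} = - \frac{27518}{48359} + \frac{5580}{76950} = - \frac{27518}{48359} + 5580 \cdot \frac{1}{76950} = - \frac{27518}{48359} + \frac{62}{855} = - \frac{20529632}{41346945}$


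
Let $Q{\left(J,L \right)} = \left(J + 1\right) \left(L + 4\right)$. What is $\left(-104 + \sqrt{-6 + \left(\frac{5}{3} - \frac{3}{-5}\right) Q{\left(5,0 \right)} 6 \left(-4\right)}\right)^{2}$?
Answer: $\frac{\left(520 - i \sqrt{32790}\right)^{2}}{25} \approx 9504.4 - 7532.9 i$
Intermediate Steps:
$Q{\left(J,L \right)} = \left(1 + J\right) \left(4 + L\right)$
$\left(-104 + \sqrt{-6 + \left(\frac{5}{3} - \frac{3}{-5}\right) Q{\left(5,0 \right)} 6 \left(-4\right)}\right)^{2} = \left(-104 + \sqrt{-6 + \left(\frac{5}{3} - \frac{3}{-5}\right) \left(4 + 0 + 4 \cdot 5 + 5 \cdot 0\right) 6 \left(-4\right)}\right)^{2} = \left(-104 + \sqrt{-6 + \left(5 \cdot \frac{1}{3} - - \frac{3}{5}\right) \left(4 + 0 + 20 + 0\right) 6 \left(-4\right)}\right)^{2} = \left(-104 + \sqrt{-6 + \left(\frac{5}{3} + \frac{3}{5}\right) 24 \cdot 6 \left(-4\right)}\right)^{2} = \left(-104 + \sqrt{-6 + \frac{34}{15} \cdot 24 \cdot 6 \left(-4\right)}\right)^{2} = \left(-104 + \sqrt{-6 + \frac{272}{5} \cdot 6 \left(-4\right)}\right)^{2} = \left(-104 + \sqrt{-6 + \frac{1632}{5} \left(-4\right)}\right)^{2} = \left(-104 + \sqrt{-6 - \frac{6528}{5}}\right)^{2} = \left(-104 + \sqrt{- \frac{6558}{5}}\right)^{2} = \left(-104 + \frac{i \sqrt{32790}}{5}\right)^{2}$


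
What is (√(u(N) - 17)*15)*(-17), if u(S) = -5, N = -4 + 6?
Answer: -255*I*√22 ≈ -1196.1*I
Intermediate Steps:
N = 2
(√(u(N) - 17)*15)*(-17) = (√(-5 - 17)*15)*(-17) = (√(-22)*15)*(-17) = ((I*√22)*15)*(-17) = (15*I*√22)*(-17) = -255*I*√22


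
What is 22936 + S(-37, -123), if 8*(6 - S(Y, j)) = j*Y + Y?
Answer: 89511/4 ≈ 22378.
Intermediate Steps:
S(Y, j) = 6 - Y/8 - Y*j/8 (S(Y, j) = 6 - (j*Y + Y)/8 = 6 - (Y*j + Y)/8 = 6 - (Y + Y*j)/8 = 6 + (-Y/8 - Y*j/8) = 6 - Y/8 - Y*j/8)
22936 + S(-37, -123) = 22936 + (6 - 1/8*(-37) - 1/8*(-37)*(-123)) = 22936 + (6 + 37/8 - 4551/8) = 22936 - 2233/4 = 89511/4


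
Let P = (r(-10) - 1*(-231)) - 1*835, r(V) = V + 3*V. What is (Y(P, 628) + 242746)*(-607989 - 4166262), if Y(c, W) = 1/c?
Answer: -746351129836173/644 ≈ -1.1589e+12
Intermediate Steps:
r(V) = 4*V
P = -644 (P = (4*(-10) - 1*(-231)) - 1*835 = (-40 + 231) - 835 = 191 - 835 = -644)
(Y(P, 628) + 242746)*(-607989 - 4166262) = (1/(-644) + 242746)*(-607989 - 4166262) = (-1/644 + 242746)*(-4774251) = (156328423/644)*(-4774251) = -746351129836173/644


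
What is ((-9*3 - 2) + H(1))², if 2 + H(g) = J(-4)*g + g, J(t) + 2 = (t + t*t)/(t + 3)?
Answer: 1936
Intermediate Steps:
J(t) = -2 + (t + t²)/(3 + t) (J(t) = -2 + (t + t*t)/(t + 3) = -2 + (t + t²)/(3 + t))
H(g) = -2 - 13*g (H(g) = -2 + (((-6 + (-4)² - 1*(-4))/(3 - 4))*g + g) = -2 + (((-6 + 16 + 4)/(-1))*g + g) = -2 + ((-1*14)*g + g) = -2 + (-14*g + g) = -2 - 13*g)
((-9*3 - 2) + H(1))² = ((-9*3 - 2) + (-2 - 13*1))² = ((-3*9 - 2) + (-2 - 13))² = ((-27 - 2) - 15)² = (-29 - 15)² = (-44)² = 1936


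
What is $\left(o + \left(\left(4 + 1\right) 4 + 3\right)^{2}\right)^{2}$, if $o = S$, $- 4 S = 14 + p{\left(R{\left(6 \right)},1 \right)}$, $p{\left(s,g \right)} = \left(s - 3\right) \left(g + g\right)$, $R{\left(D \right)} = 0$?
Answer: $277729$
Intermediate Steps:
$p{\left(s,g \right)} = 2 g \left(-3 + s\right)$ ($p{\left(s,g \right)} = \left(-3 + s\right) 2 g = 2 g \left(-3 + s\right)$)
$S = -2$ ($S = - \frac{14 + 2 \cdot 1 \left(-3 + 0\right)}{4} = - \frac{14 + 2 \cdot 1 \left(-3\right)}{4} = - \frac{14 - 6}{4} = \left(- \frac{1}{4}\right) 8 = -2$)
$o = -2$
$\left(o + \left(\left(4 + 1\right) 4 + 3\right)^{2}\right)^{2} = \left(-2 + \left(\left(4 + 1\right) 4 + 3\right)^{2}\right)^{2} = \left(-2 + \left(5 \cdot 4 + 3\right)^{2}\right)^{2} = \left(-2 + \left(20 + 3\right)^{2}\right)^{2} = \left(-2 + 23^{2}\right)^{2} = \left(-2 + 529\right)^{2} = 527^{2} = 277729$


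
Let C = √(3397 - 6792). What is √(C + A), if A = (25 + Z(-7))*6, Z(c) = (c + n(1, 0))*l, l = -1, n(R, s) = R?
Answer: √(186 + I*√3395) ≈ 13.801 + 2.111*I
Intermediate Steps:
C = I*√3395 (C = √(-3395) = I*√3395 ≈ 58.267*I)
Z(c) = -1 - c (Z(c) = (c + 1)*(-1) = (1 + c)*(-1) = -1 - c)
A = 186 (A = (25 + (-1 - 1*(-7)))*6 = (25 + (-1 + 7))*6 = (25 + 6)*6 = 31*6 = 186)
√(C + A) = √(I*√3395 + 186) = √(186 + I*√3395)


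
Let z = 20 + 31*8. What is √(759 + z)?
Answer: √1027 ≈ 32.047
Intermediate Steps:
z = 268 (z = 20 + 248 = 268)
√(759 + z) = √(759 + 268) = √1027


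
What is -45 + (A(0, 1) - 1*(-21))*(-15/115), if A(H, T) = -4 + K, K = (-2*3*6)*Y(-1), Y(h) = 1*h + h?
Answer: -1302/23 ≈ -56.609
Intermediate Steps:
Y(h) = 2*h (Y(h) = h + h = 2*h)
K = 72 (K = (-2*3*6)*(2*(-1)) = -6*6*(-2) = -36*(-2) = 72)
A(H, T) = 68 (A(H, T) = -4 + 72 = 68)
-45 + (A(0, 1) - 1*(-21))*(-15/115) = -45 + (68 - 1*(-21))*(-15/115) = -45 + (68 + 21)*(-15*1/115) = -45 + 89*(-3/23) = -45 - 267/23 = -1302/23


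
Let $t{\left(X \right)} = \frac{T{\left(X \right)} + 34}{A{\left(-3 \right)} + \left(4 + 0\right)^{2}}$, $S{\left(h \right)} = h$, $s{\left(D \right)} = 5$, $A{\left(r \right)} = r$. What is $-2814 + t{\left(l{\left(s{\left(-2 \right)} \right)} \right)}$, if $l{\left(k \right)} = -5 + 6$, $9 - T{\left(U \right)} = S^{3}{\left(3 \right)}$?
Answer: $- \frac{36566}{13} \approx -2812.8$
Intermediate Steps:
$T{\left(U \right)} = -18$ ($T{\left(U \right)} = 9 - 3^{3} = 9 - 27 = -18$)
$l{\left(k \right)} = 1$
$t{\left(X \right)} = \frac{16}{13}$ ($t{\left(X \right)} = \frac{-18 + 34}{-3 + \left(4 + 0\right)^{2}} = \frac{16}{-3 + 4^{2}} = \frac{16}{-3 + 16} = \frac{16}{13}$)
$-2814 + t{\left(l{\left(s{\left(-2 \right)} \right)} \right)} = -2814 + \frac{16}{13} = - \frac{36566}{13}$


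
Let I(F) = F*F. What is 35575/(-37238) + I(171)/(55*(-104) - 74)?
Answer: -323749477/53939243 ≈ -6.0021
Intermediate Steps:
I(F) = F²
35575/(-37238) + I(171)/(55*(-104) - 74) = 35575/(-37238) + 171²/(55*(-104) - 74) = 35575*(-1/37238) + 29241/(-5720 - 74) = -35575/37238 + 29241/(-5794) = -35575/37238 + 29241*(-1/5794) = -35575/37238 - 29241/5794 = -323749477/53939243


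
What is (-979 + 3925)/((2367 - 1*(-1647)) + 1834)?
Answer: 1473/2924 ≈ 0.50376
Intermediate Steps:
(-979 + 3925)/((2367 - 1*(-1647)) + 1834) = 2946/((2367 + 1647) + 1834) = 2946/(4014 + 1834) = 2946/5848 = 2946*(1/5848) = 1473/2924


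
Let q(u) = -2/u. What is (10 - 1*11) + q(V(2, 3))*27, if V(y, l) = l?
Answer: -19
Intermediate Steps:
(10 - 1*11) + q(V(2, 3))*27 = (10 - 1*11) - 2/3*27 = (10 - 11) - 2*⅓*27 = -1 - ⅔*27 = -1 - 18 = -19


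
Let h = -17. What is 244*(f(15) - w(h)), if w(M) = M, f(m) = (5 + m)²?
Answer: 101748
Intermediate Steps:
244*(f(15) - w(h)) = 244*((5 + 15)² - 1*(-17)) = 244*(20² + 17) = 244*(400 + 17) = 244*417 = 101748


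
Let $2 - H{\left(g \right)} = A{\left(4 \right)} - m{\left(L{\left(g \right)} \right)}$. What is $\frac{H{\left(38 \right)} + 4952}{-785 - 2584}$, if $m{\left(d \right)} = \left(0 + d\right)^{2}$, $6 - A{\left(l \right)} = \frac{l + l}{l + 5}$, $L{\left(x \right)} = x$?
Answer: $- \frac{57536}{30321} \approx -1.8976$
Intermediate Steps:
$A{\left(l \right)} = 6 - \frac{2 l}{5 + l}$ ($A{\left(l \right)} = 6 - \frac{l + l}{l + 5} = 6 - \frac{2 l}{5 + l}$)
$m{\left(d \right)} = d^{2}$
$H{\left(g \right)} = - \frac{28}{9} + g^{2}$ ($H{\left(g \right)} = 2 - \left(\frac{2 \left(15 + 2 \cdot 4\right)}{5 + 4} - g^{2}\right) = 2 - \left(\frac{2 \left(15 + 8\right)}{9} - g^{2}\right) = 2 - \left(2 \cdot \frac{1}{9} \cdot 23 - g^{2}\right) = 2 - \left(\frac{46}{9} - g^{2}\right) = 2 + \left(- \frac{46}{9} + g^{2}\right) = - \frac{28}{9} + g^{2}$)
$\frac{H{\left(38 \right)} + 4952}{-785 - 2584} = \frac{\left(- \frac{28}{9} + 38^{2}\right) + 4952}{-785 - 2584} = \frac{\left(- \frac{28}{9} + 1444\right) + 4952}{-3369} = \left(\frac{12968}{9} + 4952\right) \left(- \frac{1}{3369}\right) = \frac{57536}{9} \left(- \frac{1}{3369}\right) = - \frac{57536}{30321}$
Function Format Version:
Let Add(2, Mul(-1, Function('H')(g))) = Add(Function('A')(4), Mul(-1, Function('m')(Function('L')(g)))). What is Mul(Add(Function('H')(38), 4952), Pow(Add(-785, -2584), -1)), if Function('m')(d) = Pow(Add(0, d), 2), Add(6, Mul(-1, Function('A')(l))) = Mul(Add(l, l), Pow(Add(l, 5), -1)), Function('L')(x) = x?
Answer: Rational(-57536, 30321) ≈ -1.8976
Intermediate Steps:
Function('A')(l) = Add(6, Mul(-2, l, Pow(Add(5, l), -1))) (Function('A')(l) = Add(6, Mul(-1, Mul(Add(l, l), Pow(Add(l, 5), -1)))) = Add(6, Mul(-1, Mul(Mul(2, l), Pow(Add(5, l), -1)))) = Add(6, Mul(-1, Mul(2, l, Pow(Add(5, l), -1)))) = Add(6, Mul(-2, l, Pow(Add(5, l), -1))))
Function('m')(d) = Pow(d, 2)
Function('H')(g) = Add(Rational(-28, 9), Pow(g, 2)) (Function('H')(g) = Add(2, Mul(-1, Add(Mul(2, Pow(Add(5, 4), -1), Add(15, Mul(2, 4))), Mul(-1, Pow(g, 2))))) = Add(2, Mul(-1, Add(Mul(2, Pow(9, -1), Add(15, 8)), Mul(-1, Pow(g, 2))))) = Add(2, Mul(-1, Add(Mul(2, Rational(1, 9), 23), Mul(-1, Pow(g, 2))))) = Add(2, Mul(-1, Add(Rational(46, 9), Mul(-1, Pow(g, 2))))) = Add(2, Add(Rational(-46, 9), Pow(g, 2))) = Add(Rational(-28, 9), Pow(g, 2)))
Mul(Add(Function('H')(38), 4952), Pow(Add(-785, -2584), -1)) = Mul(Add(Add(Rational(-28, 9), Pow(38, 2)), 4952), Pow(Add(-785, -2584), -1)) = Mul(Add(Add(Rational(-28, 9), 1444), 4952), Pow(-3369, -1)) = Mul(Add(Rational(12968, 9), 4952), Rational(-1, 3369)) = Mul(Rational(57536, 9), Rational(-1, 3369)) = Rational(-57536, 30321)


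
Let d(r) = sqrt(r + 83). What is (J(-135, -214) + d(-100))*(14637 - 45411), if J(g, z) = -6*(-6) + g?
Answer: 3046626 - 30774*I*sqrt(17) ≈ 3.0466e+6 - 1.2688e+5*I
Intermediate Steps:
J(g, z) = 36 + g
d(r) = sqrt(83 + r)
(J(-135, -214) + d(-100))*(14637 - 45411) = ((36 - 135) + sqrt(83 - 100))*(14637 - 45411) = (-99 + sqrt(-17))*(-30774) = (-99 + I*sqrt(17))*(-30774) = 3046626 - 30774*I*sqrt(17)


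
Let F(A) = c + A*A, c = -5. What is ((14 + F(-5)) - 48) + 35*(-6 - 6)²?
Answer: 5026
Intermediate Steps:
F(A) = -5 + A² (F(A) = -5 + A*A = -5 + A²)
((14 + F(-5)) - 48) + 35*(-6 - 6)² = ((14 + (-5 + (-5)²)) - 48) + 35*(-6 - 6)² = ((14 + (-5 + 25)) - 48) + 35*(-12)² = ((14 + 20) - 48) + 35*144 = (34 - 48) + 5040 = -14 + 5040 = 5026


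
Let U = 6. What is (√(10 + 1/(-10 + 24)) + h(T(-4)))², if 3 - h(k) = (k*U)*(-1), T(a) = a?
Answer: (294 - √1974)²/196 ≈ 317.78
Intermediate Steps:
h(k) = 3 + 6*k (h(k) = 3 - k*6*(-1) = 3 - 6*k*(-1) = 3 - (-6)*k = 3 + 6*k)
(√(10 + 1/(-10 + 24)) + h(T(-4)))² = (√(10 + 1/(-10 + 24)) + (3 + 6*(-4)))² = (√(10 + 1/14) + (3 - 24))² = (√(10 + 1/14) - 21)² = (√(141/14) - 21)² = (√1974/14 - 21)² = (-21 + √1974/14)²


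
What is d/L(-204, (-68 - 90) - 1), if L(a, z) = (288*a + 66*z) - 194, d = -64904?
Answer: 1159/1240 ≈ 0.93468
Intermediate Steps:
L(a, z) = -194 + 66*z + 288*a (L(a, z) = (66*z + 288*a) - 194 = -194 + 66*z + 288*a)
d/L(-204, (-68 - 90) - 1) = -64904/(-194 + 66*((-68 - 90) - 1) + 288*(-204)) = -64904/(-194 + 66*(-158 - 1) - 58752) = -64904/(-194 + 66*(-159) - 58752) = -64904/(-194 - 10494 - 58752) = -64904/(-69440) = -64904*(-1/69440) = 1159/1240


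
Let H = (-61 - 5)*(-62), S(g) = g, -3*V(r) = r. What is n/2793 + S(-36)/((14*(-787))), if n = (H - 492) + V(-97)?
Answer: 8597485/6594273 ≈ 1.3038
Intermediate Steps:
V(r) = -r/3
H = 4092 (H = -66*(-62) = 4092)
n = 10897/3 (n = (4092 - 492) - 1/3*(-97) = 3600 + 97/3 = 10897/3 ≈ 3632.3)
n/2793 + S(-36)/((14*(-787))) = (10897/3)/2793 - 36/(14*(-787)) = (10897/3)*(1/2793) - 36/(-11018) = 10897/8379 - 36*(-1/11018) = 10897/8379 + 18/5509 = 8597485/6594273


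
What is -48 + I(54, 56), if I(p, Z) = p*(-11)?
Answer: -642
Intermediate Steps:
I(p, Z) = -11*p
-48 + I(54, 56) = -48 - 11*54 = -48 - 594 = -642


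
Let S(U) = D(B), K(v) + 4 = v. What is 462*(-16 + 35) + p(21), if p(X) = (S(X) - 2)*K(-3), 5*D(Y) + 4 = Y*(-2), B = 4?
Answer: 44044/5 ≈ 8808.8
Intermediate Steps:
K(v) = -4 + v
D(Y) = -4/5 - 2*Y/5 (D(Y) = -4/5 + (Y*(-2))/5 = -4/5 + (-2*Y)/5 = -4/5 - 2*Y/5)
S(U) = -12/5 (S(U) = -4/5 - 2/5*4 = -4/5 - 8/5 = -12/5)
p(X) = 154/5 (p(X) = (-12/5 - 2)*(-4 - 3) = -22/5*(-7) = 154/5)
462*(-16 + 35) + p(21) = 462*(-16 + 35) + 154/5 = 462*19 + 154/5 = 8778 + 154/5 = 44044/5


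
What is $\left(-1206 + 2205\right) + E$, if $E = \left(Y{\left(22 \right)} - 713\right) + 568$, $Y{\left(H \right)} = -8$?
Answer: $846$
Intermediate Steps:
$E = -153$ ($E = \left(-8 - 713\right) + 568 = -721 + 568 = -153$)
$\left(-1206 + 2205\right) + E = \left(-1206 + 2205\right) - 153 = 999 - 153 = 846$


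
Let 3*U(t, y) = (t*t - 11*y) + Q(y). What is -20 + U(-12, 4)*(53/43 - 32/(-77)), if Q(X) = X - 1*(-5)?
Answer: 132051/3311 ≈ 39.883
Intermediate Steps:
Q(X) = 5 + X (Q(X) = X + 5 = 5 + X)
U(t, y) = 5/3 - 10*y/3 + t²/3 (U(t, y) = ((t*t - 11*y) + (5 + y))/3 = ((t² - 11*y) + (5 + y))/3 = (5 + t² - 10*y)/3 = 5/3 - 10*y/3 + t²/3)
-20 + U(-12, 4)*(53/43 - 32/(-77)) = -20 + (5/3 - 10/3*4 + (⅓)*(-12)²)*(53/43 - 32/(-77)) = -20 + (5/3 - 40/3 + (⅓)*144)*(53*(1/43) - 32*(-1/77)) = -20 + (5/3 - 40/3 + 48)*(53/43 + 32/77) = -20 + (109/3)*(5457/3311) = -20 + 198271/3311 = 132051/3311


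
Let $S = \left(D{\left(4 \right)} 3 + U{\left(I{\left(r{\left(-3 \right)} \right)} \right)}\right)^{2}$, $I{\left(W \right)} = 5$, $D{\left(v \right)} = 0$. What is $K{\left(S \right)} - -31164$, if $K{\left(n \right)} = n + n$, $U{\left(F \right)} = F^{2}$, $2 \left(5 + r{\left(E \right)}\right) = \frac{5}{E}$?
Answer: $32414$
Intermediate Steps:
$r{\left(E \right)} = -5 + \frac{5}{2 E}$ ($r{\left(E \right)} = -5 + \frac{5 \frac{1}{E}}{2} = -5 + \frac{5}{2 E}$)
$S = 625$ ($S = \left(0 \cdot 3 + 5^{2}\right)^{2} = \left(0 + 25\right)^{2} = 25^{2} = 625$)
$K{\left(n \right)} = 2 n$
$K{\left(S \right)} - -31164 = 2 \cdot 625 - -31164 = 1250 + 31164 = 32414$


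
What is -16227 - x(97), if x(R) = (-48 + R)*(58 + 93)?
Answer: -23626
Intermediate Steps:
x(R) = -7248 + 151*R (x(R) = (-48 + R)*151 = -7248 + 151*R)
-16227 - x(97) = -16227 - (-7248 + 151*97) = -16227 - (-7248 + 14647) = -16227 - 1*7399 = -16227 - 7399 = -23626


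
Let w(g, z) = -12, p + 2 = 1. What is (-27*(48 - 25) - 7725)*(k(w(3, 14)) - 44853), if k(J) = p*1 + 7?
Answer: 374293062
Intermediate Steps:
p = -1 (p = -2 + 1 = -1)
k(J) = 6 (k(J) = -1*1 + 7 = -1 + 7 = 6)
(-27*(48 - 25) - 7725)*(k(w(3, 14)) - 44853) = (-27*(48 - 25) - 7725)*(6 - 44853) = (-27*23 - 7725)*(-44847) = (-621 - 7725)*(-44847) = -8346*(-44847) = 374293062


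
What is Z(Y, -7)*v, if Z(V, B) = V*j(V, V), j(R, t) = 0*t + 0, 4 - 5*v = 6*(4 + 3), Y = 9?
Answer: 0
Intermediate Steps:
v = -38/5 (v = ⅘ - 6*(4 + 3)/5 = ⅘ - 6*7/5 = ⅘ - ⅕*42 = ⅘ - 42/5 = -38/5 ≈ -7.6000)
j(R, t) = 0 (j(R, t) = 0 + 0 = 0)
Z(V, B) = 0 (Z(V, B) = V*0 = 0)
Z(Y, -7)*v = 0*(-38/5) = 0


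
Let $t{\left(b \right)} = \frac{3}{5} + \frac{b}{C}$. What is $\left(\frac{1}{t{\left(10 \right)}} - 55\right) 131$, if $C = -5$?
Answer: $- \frac{51090}{7} \approx -7298.6$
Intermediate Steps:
$t{\left(b \right)} = \frac{3}{5} - \frac{b}{5}$ ($t{\left(b \right)} = \frac{3}{5} + \frac{b}{-5} = 3 \cdot \frac{1}{5} + b \left(- \frac{1}{5}\right) = \frac{3}{5} - \frac{b}{5}$)
$\left(\frac{1}{t{\left(10 \right)}} - 55\right) 131 = \left(\frac{1}{\frac{3}{5} - 2} - 55\right) 131 = \left(\frac{1}{- \frac{7}{5}} - 55\right) 131 = \left(- \frac{5}{7} - 55\right) 131 = \left(- \frac{390}{7}\right) 131 = - \frac{51090}{7}$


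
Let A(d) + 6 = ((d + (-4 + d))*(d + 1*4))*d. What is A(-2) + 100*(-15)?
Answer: -1474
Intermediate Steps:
A(d) = -6 + d*(-4 + 2*d)*(4 + d) (A(d) = -6 + ((d + (-4 + d))*(d + 1*4))*d = -6 + ((-4 + 2*d)*(d + 4))*d = -6 + ((-4 + 2*d)*(4 + d))*d = -6 + d*(-4 + 2*d)*(4 + d))
A(-2) + 100*(-15) = (-6 - 16*(-2) + 2*(-2)³ + 4*(-2)²) + 100*(-15) = (-6 + 32 + 2*(-8) + 4*4) - 1500 = (-6 + 32 - 16 + 16) - 1500 = 26 - 1500 = -1474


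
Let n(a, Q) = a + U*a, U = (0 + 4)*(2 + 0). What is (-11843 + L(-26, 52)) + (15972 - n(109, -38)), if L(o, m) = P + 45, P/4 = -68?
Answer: 2921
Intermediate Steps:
P = -272 (P = 4*(-68) = -272)
U = 8 (U = 4*2 = 8)
L(o, m) = -227 (L(o, m) = -272 + 45 = -227)
n(a, Q) = 9*a (n(a, Q) = a + 8*a = 9*a)
(-11843 + L(-26, 52)) + (15972 - n(109, -38)) = (-11843 - 227) + (15972 - 9*109) = -12070 + (15972 - 1*981) = -12070 + (15972 - 981) = -12070 + 14991 = 2921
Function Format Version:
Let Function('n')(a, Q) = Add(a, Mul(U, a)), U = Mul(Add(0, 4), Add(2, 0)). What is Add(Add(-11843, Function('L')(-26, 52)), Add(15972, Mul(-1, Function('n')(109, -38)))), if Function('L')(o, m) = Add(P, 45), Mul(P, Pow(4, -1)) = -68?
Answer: 2921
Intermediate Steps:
P = -272 (P = Mul(4, -68) = -272)
U = 8 (U = Mul(4, 2) = 8)
Function('L')(o, m) = -227 (Function('L')(o, m) = Add(-272, 45) = -227)
Function('n')(a, Q) = Mul(9, a) (Function('n')(a, Q) = Add(a, Mul(8, a)) = Mul(9, a))
Add(Add(-11843, Function('L')(-26, 52)), Add(15972, Mul(-1, Function('n')(109, -38)))) = Add(Add(-11843, -227), Add(15972, Mul(-1, Mul(9, 109)))) = Add(-12070, Add(15972, Mul(-1, 981))) = Add(-12070, Add(15972, -981)) = Add(-12070, 14991) = 2921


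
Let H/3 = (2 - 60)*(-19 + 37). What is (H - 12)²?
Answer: 9884736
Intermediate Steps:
H = -3132 (H = 3*((2 - 60)*(-19 + 37)) = 3*(-58*18) = 3*(-1044) = -3132)
(H - 12)² = (-3132 - 12)² = (-3144)² = 9884736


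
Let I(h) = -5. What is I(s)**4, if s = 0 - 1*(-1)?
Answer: 625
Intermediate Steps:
s = 1 (s = 0 + 1 = 1)
I(s)**4 = (-5)**4 = 625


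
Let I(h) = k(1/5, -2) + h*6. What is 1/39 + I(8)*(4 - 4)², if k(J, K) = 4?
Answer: 1/39 ≈ 0.025641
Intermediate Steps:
I(h) = 4 + 6*h (I(h) = 4 + h*6 = 4 + 6*h)
1/39 + I(8)*(4 - 4)² = 1/39 + (4 + 6*8)*(4 - 4)² = 1/39 + (4 + 48)*0² = 1/39 + 52*0 = 1/39 + 0 = 1/39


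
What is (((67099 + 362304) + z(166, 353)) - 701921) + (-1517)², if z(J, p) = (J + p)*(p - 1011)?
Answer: 1687269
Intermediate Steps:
z(J, p) = (-1011 + p)*(J + p) (z(J, p) = (J + p)*(-1011 + p) = (-1011 + p)*(J + p))
(((67099 + 362304) + z(166, 353)) - 701921) + (-1517)² = (((67099 + 362304) + (353² - 1011*166 - 1011*353 + 166*353)) - 701921) + (-1517)² = ((429403 + (124609 - 167826 - 356883 + 58598)) - 701921) + 2301289 = ((429403 - 341502) - 701921) + 2301289 = (87901 - 701921) + 2301289 = -614020 + 2301289 = 1687269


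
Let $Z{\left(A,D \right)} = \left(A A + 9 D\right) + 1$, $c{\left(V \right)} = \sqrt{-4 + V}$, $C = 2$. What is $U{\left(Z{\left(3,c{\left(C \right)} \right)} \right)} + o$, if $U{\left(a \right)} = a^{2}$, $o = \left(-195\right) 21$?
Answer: $-4157 + 180 i \sqrt{2} \approx -4157.0 + 254.56 i$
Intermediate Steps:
$o = -4095$
$Z{\left(A,D \right)} = 1 + A^{2} + 9 D$ ($Z{\left(A,D \right)} = \left(A^{2} + 9 D\right) + 1 = 1 + A^{2} + 9 D$)
$U{\left(Z{\left(3,c{\left(C \right)} \right)} \right)} + o = \left(1 + 3^{2} + 9 \sqrt{-4 + 2}\right)^{2} - 4095 = \left(1 + 9 + 9 \sqrt{-2}\right)^{2} - 4095 = \left(1 + 9 + 9 i \sqrt{2}\right)^{2} - 4095 = \left(10 + 9 i \sqrt{2}\right)^{2} - 4095 = -4095 + \left(10 + 9 i \sqrt{2}\right)^{2}$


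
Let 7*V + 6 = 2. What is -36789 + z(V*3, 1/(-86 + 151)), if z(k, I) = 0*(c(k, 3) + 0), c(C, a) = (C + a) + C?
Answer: -36789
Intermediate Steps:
c(C, a) = a + 2*C
V = -4/7 (V = -6/7 + (⅐)*2 = -6/7 + 2/7 = -4/7 ≈ -0.57143)
z(k, I) = 0 (z(k, I) = 0*((3 + 2*k) + 0) = 0*(3 + 2*k) = 0)
-36789 + z(V*3, 1/(-86 + 151)) = -36789 + 0 = -36789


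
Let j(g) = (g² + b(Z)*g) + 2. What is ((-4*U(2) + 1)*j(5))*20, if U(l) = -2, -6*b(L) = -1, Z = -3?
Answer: 5010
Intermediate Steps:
b(L) = ⅙ (b(L) = -⅙*(-1) = ⅙)
j(g) = 2 + g² + g/6 (j(g) = (g² + g/6) + 2 = 2 + g² + g/6)
((-4*U(2) + 1)*j(5))*20 = ((-4*(-2) + 1)*(2 + 5² + (⅙)*5))*20 = ((8 + 1)*(2 + 25 + ⅚))*20 = (9*(167/6))*20 = (501/2)*20 = 5010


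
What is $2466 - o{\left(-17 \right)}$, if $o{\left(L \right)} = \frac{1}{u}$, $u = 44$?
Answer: $\frac{108503}{44} \approx 2466.0$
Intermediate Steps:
$o{\left(L \right)} = \frac{1}{44}$
$2466 - o{\left(-17 \right)} = 2466 - \frac{1}{44} = \frac{108503}{44}$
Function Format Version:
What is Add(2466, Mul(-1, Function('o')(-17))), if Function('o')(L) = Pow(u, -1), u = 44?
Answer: Rational(108503, 44) ≈ 2466.0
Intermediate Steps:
Function('o')(L) = Rational(1, 44) (Function('o')(L) = Pow(44, -1) = Rational(1, 44))
Add(2466, Mul(-1, Function('o')(-17))) = Add(2466, Mul(-1, Rational(1, 44))) = Add(2466, Rational(-1, 44)) = Rational(108503, 44)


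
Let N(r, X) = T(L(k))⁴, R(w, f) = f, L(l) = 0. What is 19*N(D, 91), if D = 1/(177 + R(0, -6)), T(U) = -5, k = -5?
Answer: 11875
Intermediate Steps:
D = 1/171 (D = 1/(177 - 6) = 1/171 ≈ 0.0058480)
N(r, X) = 625 (N(r, X) = (-5)⁴ = 625)
19*N(D, 91) = 19*625 = 11875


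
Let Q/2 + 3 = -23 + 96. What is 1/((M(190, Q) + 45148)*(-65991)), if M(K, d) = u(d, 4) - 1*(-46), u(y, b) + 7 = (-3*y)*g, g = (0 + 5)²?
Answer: -1/2289029817 ≈ -4.3687e-10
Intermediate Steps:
Q = 140 (Q = -6 + 2*(-23 + 96) = -6 + 2*73 = -6 + 146 = 140)
g = 25 (g = 5² = 25)
u(y, b) = -7 - 75*y (u(y, b) = -7 - 3*y*25 = -7 - 75*y)
M(K, d) = 39 - 75*d (M(K, d) = (-7 - 75*d) - 1*(-46) = (-7 - 75*d) + 46 = 39 - 75*d)
1/((M(190, Q) + 45148)*(-65991)) = 1/(((39 - 75*140) + 45148)*(-65991)) = -1/65991/((39 - 10500) + 45148) = -1/65991/(-10461 + 45148) = -1/65991/34687 = (1/34687)*(-1/65991) = -1/2289029817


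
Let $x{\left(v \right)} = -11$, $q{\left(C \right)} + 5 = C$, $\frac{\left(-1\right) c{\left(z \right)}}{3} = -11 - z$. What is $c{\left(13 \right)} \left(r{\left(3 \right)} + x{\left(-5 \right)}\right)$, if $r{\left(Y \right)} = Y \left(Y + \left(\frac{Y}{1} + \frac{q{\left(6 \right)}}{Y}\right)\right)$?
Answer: $576$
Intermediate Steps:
$c{\left(z \right)} = 33 + 3 z$ ($c{\left(z \right)} = - 3 \left(-11 - z\right) = 33 + 3 z$)
$q{\left(C \right)} = -5 + C$
$r{\left(Y \right)} = Y \left(\frac{1}{Y} + 2 Y\right)$ ($r{\left(Y \right)} = Y \left(Y + \left(\frac{Y}{1} + \frac{-5 + 6}{Y}\right)\right) = Y \left(Y + \left(Y 1 + 1 \frac{1}{Y}\right)\right) = Y \left(Y + \left(Y + \frac{1}{Y}\right)\right) = Y \left(\frac{1}{Y} + 2 Y\right)$)
$c{\left(13 \right)} \left(r{\left(3 \right)} + x{\left(-5 \right)}\right) = \left(33 + 3 \cdot 13\right) \left(\left(1 + 2 \cdot 3^{2}\right) - 11\right) = \left(33 + 39\right) \left(\left(1 + 2 \cdot 9\right) - 11\right) = 72 \left(\left(1 + 18\right) - 11\right) = 72 \left(19 - 11\right) = 72 \cdot 8 = 576$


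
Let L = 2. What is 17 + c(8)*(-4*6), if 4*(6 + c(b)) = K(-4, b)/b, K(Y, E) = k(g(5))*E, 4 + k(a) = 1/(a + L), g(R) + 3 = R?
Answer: 367/2 ≈ 183.50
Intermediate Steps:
g(R) = -3 + R
k(a) = -4 + 1/(2 + a) (k(a) = -4 + 1/(a + 2) = -4 + 1/(2 + a))
K(Y, E) = -15*E/4 (K(Y, E) = ((-7 - 4*(-3 + 5))/(2 + (-3 + 5)))*E = ((-7 - 4*2)/(2 + 2))*E = ((-7 - 8)/4)*E = ((1/4)*(-15))*E = -15*E/4)
c(b) = -111/16 (c(b) = -6 + ((-15*b/4)/b)/4 = -6 + (1/4)*(-15/4) = -6 - 15/16 = -111/16)
17 + c(8)*(-4*6) = 17 - (-111)*6/4 = 17 - 111/16*(-24) = 17 + 333/2 = 367/2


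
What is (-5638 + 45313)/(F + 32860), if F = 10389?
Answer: 39675/43249 ≈ 0.91736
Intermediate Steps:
(-5638 + 45313)/(F + 32860) = (-5638 + 45313)/(10389 + 32860) = 39675/43249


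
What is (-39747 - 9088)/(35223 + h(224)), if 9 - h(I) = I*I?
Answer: 48835/14944 ≈ 3.2679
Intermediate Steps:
h(I) = 9 - I² (h(I) = 9 - I*I = 9 - I²)
(-39747 - 9088)/(35223 + h(224)) = (-39747 - 9088)/(35223 + (9 - 1*224²)) = -48835/(35223 + (9 - 1*50176)) = -48835/(35223 + (9 - 50176)) = -48835/(35223 - 50167) = -48835/(-14944) = -48835*(-1/14944) = 48835/14944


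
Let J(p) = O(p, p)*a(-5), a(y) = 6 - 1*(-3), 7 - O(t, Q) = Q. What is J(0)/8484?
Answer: 3/404 ≈ 0.0074257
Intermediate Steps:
O(t, Q) = 7 - Q
a(y) = 9 (a(y) = 6 + 3 = 9)
J(p) = 63 - 9*p (J(p) = (7 - p)*9 = 63 - 9*p)
J(0)/8484 = (63 - 9*0)/8484 = (63 + 0)*(1/8484) = 63*(1/8484) = 3/404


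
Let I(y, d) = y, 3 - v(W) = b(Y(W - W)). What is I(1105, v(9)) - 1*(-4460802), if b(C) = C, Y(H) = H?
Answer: 4461907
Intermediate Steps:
v(W) = 3 (v(W) = 3 - (W - W) = 3 - 1*0 = 3 + 0 = 3)
I(1105, v(9)) - 1*(-4460802) = 1105 - 1*(-4460802) = 1105 + 4460802 = 4461907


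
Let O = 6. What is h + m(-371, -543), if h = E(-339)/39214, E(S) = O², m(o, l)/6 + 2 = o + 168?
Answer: -24116592/19607 ≈ -1230.0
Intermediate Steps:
m(o, l) = 996 + 6*o (m(o, l) = -12 + 6*(o + 168) = -12 + 6*(168 + o) = -12 + (1008 + 6*o) = 996 + 6*o)
E(S) = 36 (E(S) = 6² = 36)
h = 18/19607 (h = 36/39214 = 36*(1/39214) = 18/19607 ≈ 0.00091804)
h + m(-371, -543) = 18/19607 + (996 + 6*(-371)) = 18/19607 + (996 - 2226) = 18/19607 - 1230 = -24116592/19607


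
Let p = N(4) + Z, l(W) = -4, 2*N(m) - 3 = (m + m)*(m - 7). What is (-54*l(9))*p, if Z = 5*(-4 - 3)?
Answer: -9828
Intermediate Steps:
N(m) = 3/2 + m*(-7 + m) (N(m) = 3/2 + ((m + m)*(m - 7))/2 = 3/2 + ((2*m)*(-7 + m))/2 = 3/2 + (2*m*(-7 + m))/2 = 3/2 + m*(-7 + m))
Z = -35 (Z = 5*(-7) = -35)
p = -91/2 (p = (3/2 + 4² - 7*4) - 35 = (3/2 + 16 - 28) - 35 = -21/2 - 35 = -91/2 ≈ -45.500)
(-54*l(9))*p = -54*(-4)*(-91/2) = 216*(-91/2) = -9828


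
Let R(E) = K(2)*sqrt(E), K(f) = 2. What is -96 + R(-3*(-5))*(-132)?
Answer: -96 - 264*sqrt(15) ≈ -1118.5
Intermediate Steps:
R(E) = 2*sqrt(E)
-96 + R(-3*(-5))*(-132) = -96 + (2*sqrt(-3*(-5)))*(-132) = -96 + (2*sqrt(15))*(-132) = -96 - 264*sqrt(15)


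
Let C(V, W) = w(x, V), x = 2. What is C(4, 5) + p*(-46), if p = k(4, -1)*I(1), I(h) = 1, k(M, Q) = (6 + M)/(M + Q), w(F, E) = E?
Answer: -448/3 ≈ -149.33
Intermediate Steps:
C(V, W) = V
k(M, Q) = (6 + M)/(M + Q)
p = 10/3 (p = ((6 + 4)/(4 - 1))*1 = (10/3)*1 = 10/3 ≈ 3.3333)
C(4, 5) + p*(-46) = 4 + (10/3)*(-46) = 4 - 460/3 = -448/3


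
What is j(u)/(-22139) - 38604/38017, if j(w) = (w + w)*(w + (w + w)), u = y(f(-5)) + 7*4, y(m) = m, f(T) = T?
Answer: -975319914/841658363 ≈ -1.1588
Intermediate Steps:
u = 23 (u = -5 + 7*4 = -5 + 28 = 23)
j(w) = 6*w² (j(w) = (2*w)*(w + 2*w) = (2*w)*(3*w) = 6*w²)
j(u)/(-22139) - 38604/38017 = (6*23²)/(-22139) - 38604/38017 = (6*529)*(-1/22139) - 38604*1/38017 = 3174*(-1/22139) - 38604/38017 = -3174/22139 - 38604/38017 = -975319914/841658363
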